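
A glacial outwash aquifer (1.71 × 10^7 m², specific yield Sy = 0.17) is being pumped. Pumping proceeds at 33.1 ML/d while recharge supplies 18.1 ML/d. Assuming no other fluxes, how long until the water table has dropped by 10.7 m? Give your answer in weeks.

ΔV = Sy × A × Δh = 0.17 × 1.71 × 10^7 × 10.7 = 3.11 × 10^7 m³
Net withdrawal = 33.1 − 18.1 = 15 ML/d = 15000 m³/d
t = ΔV / Q = 3.11 × 10^7 m³ / 15000 m³/d = 2074 d
t = 2074 d ≈ 296.2 weeks

t ≈ 296 weeks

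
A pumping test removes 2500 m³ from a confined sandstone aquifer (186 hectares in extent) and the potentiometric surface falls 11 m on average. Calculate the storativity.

S ≈ 1.2 × 10^-4

A = 186 hectares = 1.86 × 10^6 m²
S = ΔV / (A × Δh) = 2500 m³ / (1.86 × 10^6 m² × 11 m) = 1.222 × 10^-4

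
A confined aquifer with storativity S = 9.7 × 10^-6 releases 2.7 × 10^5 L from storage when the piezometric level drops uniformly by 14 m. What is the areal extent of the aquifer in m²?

ΔV = 2.7 × 10^5 L = 270 m³
A = ΔV / (S × Δh) = 270 / (9.7 × 10^-6 × 14) = 1.988 × 10^6 m²

A ≈ 1.99 × 10^6 m²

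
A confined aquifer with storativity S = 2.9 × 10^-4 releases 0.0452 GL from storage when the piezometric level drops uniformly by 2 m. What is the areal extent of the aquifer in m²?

ΔV = 0.0452 GL = 45200 m³
A = ΔV / (S × Δh) = 45200 / (2.9 × 10^-4 × 2) = 7.793 × 10^7 m²

A ≈ 7.79 × 10^7 m²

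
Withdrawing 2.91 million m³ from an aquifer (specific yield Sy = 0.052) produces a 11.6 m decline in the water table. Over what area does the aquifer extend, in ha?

ΔV = 2.91 million m³ = 2.91 × 10^6 m³
A = ΔV / (Sy × Δh) = 2.91 × 10^6 / (0.052 × 11.6) = 4.824 × 10^6 m²
A = 4.824 × 10^6 m² = 482.4 ha

A ≈ 482 ha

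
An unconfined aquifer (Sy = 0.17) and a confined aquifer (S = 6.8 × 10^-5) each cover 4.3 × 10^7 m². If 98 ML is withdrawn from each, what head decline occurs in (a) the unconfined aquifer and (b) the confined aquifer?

Δh_u ≈ 0.0134 m; Δh_c ≈ 33.5 m

ΔV = 98 ML = 98000 m³
Unconfined: Δh_u = ΔV/(Sy·A) = 98000/(0.17 × 4.3 × 10^7) = 0.01341 m
Confined: Δh_c = ΔV/(S·A) = 98000/(6.8 × 10^-5 × 4.3 × 10^7) = 33.52 m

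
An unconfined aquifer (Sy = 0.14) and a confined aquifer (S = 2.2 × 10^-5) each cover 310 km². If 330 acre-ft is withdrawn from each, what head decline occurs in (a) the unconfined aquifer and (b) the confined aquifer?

A = 310 km² = 3.1 × 10^8 m²
ΔV = 330 acre-ft = 4.07 × 10^5 m³
Unconfined: Δh_u = ΔV/(Sy·A) = 4.07 × 10^5/(0.14 × 3.1 × 10^8) = 0.009379 m
Confined: Δh_c = ΔV/(S·A) = 4.07 × 10^5/(2.2 × 10^-5 × 3.1 × 10^8) = 59.68 m

Δh_u ≈ 0.00938 m; Δh_c ≈ 59.7 m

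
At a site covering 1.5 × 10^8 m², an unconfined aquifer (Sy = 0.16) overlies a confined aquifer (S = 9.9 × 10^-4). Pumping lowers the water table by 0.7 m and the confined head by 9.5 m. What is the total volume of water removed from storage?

ΔV ≈ 1.82 × 10^7 m³

Unconfined: ΔV_u = Sy × A × Δh_u = 0.16 × 1.5 × 10^8 × 0.7 = 1.68 × 10^7 m³
Confined: ΔV_c = S × A × Δh_c = 9.9 × 10^-4 × 1.5 × 10^8 × 9.5 = 1.411 × 10^6 m³
Total ΔV = 1.68 × 10^7 + 1.411 × 10^6 = 1.821 × 10^7 m³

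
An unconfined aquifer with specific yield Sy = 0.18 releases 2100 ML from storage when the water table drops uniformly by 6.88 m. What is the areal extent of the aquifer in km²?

ΔV = 2100 ML = 2.1 × 10^6 m³
A = ΔV / (Sy × Δh) = 2.1 × 10^6 / (0.18 × 6.88) = 1.696 × 10^6 m²
A = 1.696 × 10^6 m² = 1.696 km²

A ≈ 1.7 km²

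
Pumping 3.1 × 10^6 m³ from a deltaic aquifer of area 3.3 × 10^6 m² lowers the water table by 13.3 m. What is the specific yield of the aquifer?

Sy = ΔV / (A × Δh) = 3.1 × 10^6 m³ / (3.3 × 10^6 m² × 13.3 m) = 0.07063

Sy ≈ 0.071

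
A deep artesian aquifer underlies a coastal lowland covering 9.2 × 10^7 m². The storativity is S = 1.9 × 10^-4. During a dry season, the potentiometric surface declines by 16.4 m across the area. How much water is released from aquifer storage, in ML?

ΔV ≈ 287 ML

ΔV = S × A × Δh = 1.9 × 10^-4 × 9.2 × 10^7 m² × 16.4 m = 2.867 × 10^5 m³
ΔV = 2.867 × 10^5 m³ = 286.7 ML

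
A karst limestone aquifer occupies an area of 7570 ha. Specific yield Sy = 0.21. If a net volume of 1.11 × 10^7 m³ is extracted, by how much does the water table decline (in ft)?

Δh ≈ 2.29 ft

A = 7570 ha = 7.57 × 10^7 m²
Δh = ΔV / (Sy × A) = 1.11 × 10^7 m³ / (0.21 × 7.57 × 10^7 m²) = 0.6982 m
Δh = 0.6982 m = 2.291 ft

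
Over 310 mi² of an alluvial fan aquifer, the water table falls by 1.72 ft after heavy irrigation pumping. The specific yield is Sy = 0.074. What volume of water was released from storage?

ΔV ≈ 3.11 × 10^7 m³

A = 310 mi² = 8.029 × 10^8 m²
Δh = 1.72 ft = 0.5243 m
ΔV = Sy × A × Δh = 0.074 × 8.029 × 10^8 m² × 0.5243 m = 3.115 × 10^7 m³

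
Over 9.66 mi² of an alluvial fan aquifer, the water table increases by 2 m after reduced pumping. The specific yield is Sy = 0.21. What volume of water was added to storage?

ΔV ≈ 1.05 × 10^7 m³

A = 9.66 mi² = 2.502 × 10^7 m²
ΔV = Sy × A × Δh = 0.21 × 2.502 × 10^7 m² × 2 m = 1.051 × 10^7 m³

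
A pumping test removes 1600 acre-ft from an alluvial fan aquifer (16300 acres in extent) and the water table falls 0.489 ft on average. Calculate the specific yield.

A = 16300 acres = 6.596 × 10^7 m²
Δh = 0.489 ft = 0.149 m
ΔV = 1600 acre-ft = 1.974 × 10^6 m³
Sy = ΔV / (A × Δh) = 1.974 × 10^6 m³ / (6.596 × 10^7 m² × 0.149 m) = 0.2007

Sy ≈ 0.2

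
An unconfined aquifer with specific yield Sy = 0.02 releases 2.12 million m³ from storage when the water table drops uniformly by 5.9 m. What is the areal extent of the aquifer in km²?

A ≈ 18 km²

ΔV = 2.12 million m³ = 2.12 × 10^6 m³
A = ΔV / (Sy × Δh) = 2.12 × 10^6 / (0.02 × 5.9) = 1.797 × 10^7 m²
A = 1.797 × 10^7 m² = 17.97 km²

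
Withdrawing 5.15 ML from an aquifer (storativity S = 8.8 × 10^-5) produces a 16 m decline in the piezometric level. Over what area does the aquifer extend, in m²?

A ≈ 3.66 × 10^6 m²

ΔV = 5.15 ML = 5150 m³
A = ΔV / (S × Δh) = 5150 / (8.8 × 10^-5 × 16) = 3.658 × 10^6 m²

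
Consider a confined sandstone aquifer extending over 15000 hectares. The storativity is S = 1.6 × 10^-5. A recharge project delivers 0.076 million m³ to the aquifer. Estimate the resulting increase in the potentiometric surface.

Δh ≈ 31.7 m

A = 15000 hectares = 1.5 × 10^8 m²
ΔV = 0.076 million m³ = 76000 m³
Δh = ΔV / (S × A) = 76000 m³ / (1.6 × 10^-5 × 1.5 × 10^8 m²) = 31.67 m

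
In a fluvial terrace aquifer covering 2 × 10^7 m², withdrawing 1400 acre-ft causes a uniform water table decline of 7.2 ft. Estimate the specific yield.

Δh = 7.2 ft = 2.195 m
ΔV = 1400 acre-ft = 1.727 × 10^6 m³
Sy = ΔV / (A × Δh) = 1.727 × 10^6 m³ / (2 × 10^7 m² × 2.195 m) = 0.03934

Sy ≈ 0.039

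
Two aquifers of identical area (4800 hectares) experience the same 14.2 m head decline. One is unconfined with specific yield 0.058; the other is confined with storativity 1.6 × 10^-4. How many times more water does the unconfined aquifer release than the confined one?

A = 4800 hectares = 4.8 × 10^7 m²
Unconfined: ΔV_u = Sy × A × Δh = 0.058 × 4.8 × 10^7 × 14.2 = 3.953 × 10^7 m³
Confined: ΔV_c = S × A × Δh = 1.6 × 10^-4 × 4.8 × 10^7 × 14.2 = 1.091 × 10^5 m³
Ratio = ΔV_u / ΔV_c = Sy / S = 0.058 / 1.6 × 10^-4 = 362.5

ΔV_u / ΔV_c ≈ 362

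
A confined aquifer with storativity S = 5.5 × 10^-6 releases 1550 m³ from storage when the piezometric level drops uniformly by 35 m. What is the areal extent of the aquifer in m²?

A ≈ 8.05 × 10^6 m²

A = ΔV / (S × Δh) = 1550 / (5.5 × 10^-6 × 35) = 8.052 × 10^6 m²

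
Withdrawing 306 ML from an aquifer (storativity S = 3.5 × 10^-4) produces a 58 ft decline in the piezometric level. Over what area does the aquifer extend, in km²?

A ≈ 49.5 km²

Δh = 58 ft = 17.68 m
ΔV = 306 ML = 3.06 × 10^5 m³
A = ΔV / (S × Δh) = 3.06 × 10^5 / (3.5 × 10^-4 × 17.68) = 4.946 × 10^7 m²
A = 4.946 × 10^7 m² = 49.46 km²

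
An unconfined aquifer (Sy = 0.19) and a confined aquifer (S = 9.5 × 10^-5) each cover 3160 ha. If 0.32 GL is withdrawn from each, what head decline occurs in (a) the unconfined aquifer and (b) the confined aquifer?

Δh_u ≈ 0.0533 m; Δh_c ≈ 107 m

A = 3160 ha = 3.16 × 10^7 m²
ΔV = 0.32 GL = 3.2 × 10^5 m³
Unconfined: Δh_u = ΔV/(Sy·A) = 3.2 × 10^5/(0.19 × 3.16 × 10^7) = 0.0533 m
Confined: Δh_c = ΔV/(S·A) = 3.2 × 10^5/(9.5 × 10^-5 × 3.16 × 10^7) = 106.6 m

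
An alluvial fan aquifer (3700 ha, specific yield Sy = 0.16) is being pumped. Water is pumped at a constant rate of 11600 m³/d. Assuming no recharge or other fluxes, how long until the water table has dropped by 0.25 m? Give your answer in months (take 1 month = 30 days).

A = 3700 ha = 3.7 × 10^7 m²
ΔV = Sy × A × Δh = 0.16 × 3.7 × 10^7 × 0.25 = 1.48 × 10^6 m³
t = ΔV / Q = 1.48 × 10^6 m³ / 11600 m³/d = 127.6 d
t = 127.6 d ≈ 4.253 months

t ≈ 4.25 months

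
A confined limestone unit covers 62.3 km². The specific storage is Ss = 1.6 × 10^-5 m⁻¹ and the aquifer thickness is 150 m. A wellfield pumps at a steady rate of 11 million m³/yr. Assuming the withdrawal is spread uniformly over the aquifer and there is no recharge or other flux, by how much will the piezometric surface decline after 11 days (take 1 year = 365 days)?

Δh ≈ 2.22 m

S = Ss × b = 1.6 × 10^-5 m⁻¹ × 150 m = 2.4 × 10^-3
A = 62.3 km² = 6.23 × 10^7 m²
Q = 11 million m³/yr = 30140 m³/d
ΔV = Q × t = 30140 m³/d × 11 d = 3.315 × 10^5 m³
Δh = ΔV / (S × A) = 3.315 × 10^5 / (0.0024 × 6.23 × 10^7) = 2.217 m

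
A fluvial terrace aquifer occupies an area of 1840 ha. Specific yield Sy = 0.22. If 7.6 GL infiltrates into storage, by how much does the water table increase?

Δh ≈ 1.88 m

A = 1840 ha = 1.84 × 10^7 m²
ΔV = 7.6 GL = 7.6 × 10^6 m³
Δh = ΔV / (Sy × A) = 7.6 × 10^6 m³ / (0.22 × 1.84 × 10^7 m²) = 1.877 m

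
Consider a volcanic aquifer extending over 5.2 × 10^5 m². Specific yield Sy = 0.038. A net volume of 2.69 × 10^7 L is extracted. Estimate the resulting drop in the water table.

ΔV = 2.69 × 10^7 L = 26900 m³
Δh = ΔV / (Sy × A) = 26900 m³ / (0.038 × 5.2 × 10^5 m²) = 1.361 m

Δh ≈ 1.36 m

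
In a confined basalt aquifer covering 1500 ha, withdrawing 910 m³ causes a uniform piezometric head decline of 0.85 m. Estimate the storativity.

S ≈ 7.1 × 10^-5

A = 1500 ha = 1.5 × 10^7 m²
S = ΔV / (A × Δh) = 910 m³ / (1.5 × 10^7 m² × 0.85 m) = 7.137 × 10^-5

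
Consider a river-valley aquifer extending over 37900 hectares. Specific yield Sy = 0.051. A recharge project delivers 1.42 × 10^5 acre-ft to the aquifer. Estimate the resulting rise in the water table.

A = 37900 hectares = 3.79 × 10^8 m²
ΔV = 1.42 × 10^5 acre-ft = 1.752 × 10^8 m³
Δh = ΔV / (Sy × A) = 1.752 × 10^8 m³ / (0.051 × 3.79 × 10^8 m²) = 9.062 m

Δh ≈ 9.06 m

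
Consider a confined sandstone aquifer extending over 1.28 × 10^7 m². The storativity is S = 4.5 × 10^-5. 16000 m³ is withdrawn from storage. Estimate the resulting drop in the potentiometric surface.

Δh ≈ 27.8 m

Δh = ΔV / (S × A) = 16000 m³ / (4.5 × 10^-5 × 1.28 × 10^7 m²) = 27.78 m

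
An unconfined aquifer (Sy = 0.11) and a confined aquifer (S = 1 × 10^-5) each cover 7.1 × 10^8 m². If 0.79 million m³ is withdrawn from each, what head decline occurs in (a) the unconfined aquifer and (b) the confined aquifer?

Δh_u ≈ 0.0101 m; Δh_c ≈ 111 m

ΔV = 0.79 million m³ = 7.9 × 10^5 m³
Unconfined: Δh_u = ΔV/(Sy·A) = 7.9 × 10^5/(0.11 × 7.1 × 10^8) = 0.01012 m
Confined: Δh_c = ΔV/(S·A) = 7.9 × 10^5/(1 × 10^-5 × 7.1 × 10^8) = 111.3 m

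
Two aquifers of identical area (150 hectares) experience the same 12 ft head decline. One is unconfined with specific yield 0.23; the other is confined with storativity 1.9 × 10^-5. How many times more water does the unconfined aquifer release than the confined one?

ΔV_u / ΔV_c ≈ 12100

A = 150 hectares = 1.5 × 10^6 m²
Δh = 12 ft = 3.658 m
Unconfined: ΔV_u = Sy × A × Δh = 0.23 × 1.5 × 10^6 × 3.658 = 1.262 × 10^6 m³
Confined: ΔV_c = S × A × Δh = 1.9 × 10^-5 × 1.5 × 10^6 × 3.658 = 104.2 m³
Ratio = ΔV_u / ΔV_c = Sy / S = 0.23 / 1.9 × 10^-5 = 12110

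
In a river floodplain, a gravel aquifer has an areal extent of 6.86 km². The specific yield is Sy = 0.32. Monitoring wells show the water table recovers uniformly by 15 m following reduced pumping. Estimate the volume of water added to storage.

ΔV ≈ 3.29 × 10^7 m³

A = 6.86 km² = 6.86 × 10^6 m²
ΔV = Sy × A × Δh = 0.32 × 6.86 × 10^6 m² × 15 m = 3.293 × 10^7 m³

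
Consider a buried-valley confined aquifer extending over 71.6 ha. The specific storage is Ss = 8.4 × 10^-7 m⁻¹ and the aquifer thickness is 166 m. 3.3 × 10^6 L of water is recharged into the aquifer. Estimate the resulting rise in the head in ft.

S = Ss × b = 8.4 × 10^-7 m⁻¹ × 166 m = 1.394 × 10^-4
A = 71.6 ha = 7.16 × 10^5 m²
ΔV = 3.3 × 10^6 L = 3300 m³
Δh = ΔV / (S × A) = 3300 m³ / (1.394 × 10^-4 × 7.16 × 10^5 m²) = 33.05 m
Δh = 33.05 m = 108.4 ft

Δh ≈ 108 ft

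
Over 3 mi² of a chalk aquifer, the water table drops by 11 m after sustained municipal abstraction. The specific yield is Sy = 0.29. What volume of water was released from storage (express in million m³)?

ΔV ≈ 24.8 million m³

A = 3 mi² = 7.77 × 10^6 m²
ΔV = Sy × A × Δh = 0.29 × 7.77 × 10^6 m² × 11 m = 2.479 × 10^7 m³
ΔV = 2.479 × 10^7 m³ = 24.79 million m³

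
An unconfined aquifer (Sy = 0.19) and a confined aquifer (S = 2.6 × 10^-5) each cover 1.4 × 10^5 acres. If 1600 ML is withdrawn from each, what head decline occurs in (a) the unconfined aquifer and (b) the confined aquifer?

A = 1.4 × 10^5 acres = 5.666 × 10^8 m²
ΔV = 1600 ML = 1.6 × 10^6 m³
Unconfined: Δh_u = ΔV/(Sy·A) = 1.6 × 10^6/(0.19 × 5.666 × 10^8) = 0.01486 m
Confined: Δh_c = ΔV/(S·A) = 1.6 × 10^6/(2.6 × 10^-5 × 5.666 × 10^8) = 108.6 m

Δh_u ≈ 0.0149 m; Δh_c ≈ 109 m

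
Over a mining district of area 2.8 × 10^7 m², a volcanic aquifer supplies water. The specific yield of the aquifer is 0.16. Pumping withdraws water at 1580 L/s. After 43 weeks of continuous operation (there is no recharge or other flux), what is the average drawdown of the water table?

Δh ≈ 9.17 m

Q = 1580 L/s = 1.365 × 10^5 m³/d
t = 43 weeks = 301 d
ΔV = Q × t = 1.365 × 10^5 m³/d × 301 d = 4.109 × 10^7 m³
Δh = ΔV / (Sy × A) = 4.109 × 10^7 / (0.16 × 2.8 × 10^7) = 9.172 m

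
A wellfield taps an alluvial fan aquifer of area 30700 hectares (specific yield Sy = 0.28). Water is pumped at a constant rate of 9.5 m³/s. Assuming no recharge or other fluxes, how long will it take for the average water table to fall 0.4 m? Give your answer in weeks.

t ≈ 5.98 weeks

A = 30700 hectares = 3.07 × 10^8 m²
ΔV = Sy × A × Δh = 0.28 × 3.07 × 10^8 × 0.4 = 3.438 × 10^7 m³
Q = 9.5 m³/s = 8.208 × 10^5 m³/d
t = ΔV / Q = 3.438 × 10^7 m³ / 8.208 × 10^5 m³/d = 41.89 d
t = 41.89 d ≈ 5.984 weeks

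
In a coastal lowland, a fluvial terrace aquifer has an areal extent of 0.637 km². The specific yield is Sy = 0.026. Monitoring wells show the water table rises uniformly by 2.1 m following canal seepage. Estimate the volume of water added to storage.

A = 0.637 km² = 6.37 × 10^5 m²
ΔV = Sy × A × Δh = 0.026 × 6.37 × 10^5 m² × 2.1 m = 34780 m³

ΔV ≈ 34800 m³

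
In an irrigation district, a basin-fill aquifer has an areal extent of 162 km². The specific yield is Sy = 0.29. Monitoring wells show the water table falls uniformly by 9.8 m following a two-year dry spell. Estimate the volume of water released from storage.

A = 162 km² = 1.62 × 10^8 m²
ΔV = Sy × A × Δh = 0.29 × 1.62 × 10^8 m² × 9.8 m = 4.604 × 10^8 m³

ΔV ≈ 4.6 × 10^8 m³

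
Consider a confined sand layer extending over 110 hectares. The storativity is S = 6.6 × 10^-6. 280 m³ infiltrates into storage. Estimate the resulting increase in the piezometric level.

Δh ≈ 38.6 m

A = 110 hectares = 1.1 × 10^6 m²
Δh = ΔV / (S × A) = 280 m³ / (6.6 × 10^-6 × 1.1 × 10^6 m²) = 38.57 m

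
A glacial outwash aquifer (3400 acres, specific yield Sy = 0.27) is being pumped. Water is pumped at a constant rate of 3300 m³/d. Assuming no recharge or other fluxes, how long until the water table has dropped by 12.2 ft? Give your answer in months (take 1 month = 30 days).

t ≈ 140 months

A = 3400 acres = 1.376 × 10^7 m²
Δh = 12.2 ft = 3.719 m
ΔV = Sy × A × Δh = 0.27 × 1.376 × 10^7 × 3.719 = 1.381 × 10^7 m³
t = ΔV / Q = 1.381 × 10^7 m³ / 3300 m³/d = 4186 d
t = 4186 d ≈ 139.5 months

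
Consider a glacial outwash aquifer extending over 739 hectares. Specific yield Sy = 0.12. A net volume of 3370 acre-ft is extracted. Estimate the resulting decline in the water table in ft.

A = 739 hectares = 7.39 × 10^6 m²
ΔV = 3370 acre-ft = 4.157 × 10^6 m³
Δh = ΔV / (Sy × A) = 4.157 × 10^6 m³ / (0.12 × 7.39 × 10^6 m²) = 4.687 m
Δh = 4.687 m = 15.38 ft

Δh ≈ 15.4 ft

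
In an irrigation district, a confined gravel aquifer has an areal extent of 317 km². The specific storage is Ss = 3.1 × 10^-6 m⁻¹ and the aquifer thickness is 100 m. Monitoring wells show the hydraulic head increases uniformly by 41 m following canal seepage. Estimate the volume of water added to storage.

ΔV ≈ 4.03 × 10^6 m³

S = Ss × b = 3.1 × 10^-6 m⁻¹ × 100 m = 3.1 × 10^-4
A = 317 km² = 3.17 × 10^8 m²
ΔV = S × A × Δh = 3.1 × 10^-4 × 3.17 × 10^8 m² × 41 m = 4.029 × 10^6 m³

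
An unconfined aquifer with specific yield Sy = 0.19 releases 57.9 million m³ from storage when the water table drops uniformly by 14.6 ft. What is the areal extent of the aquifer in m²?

A ≈ 6.85 × 10^7 m²

Δh = 14.6 ft = 4.45 m
ΔV = 57.9 million m³ = 5.79 × 10^7 m³
A = ΔV / (Sy × Δh) = 5.79 × 10^7 / (0.19 × 4.45) = 6.848 × 10^7 m²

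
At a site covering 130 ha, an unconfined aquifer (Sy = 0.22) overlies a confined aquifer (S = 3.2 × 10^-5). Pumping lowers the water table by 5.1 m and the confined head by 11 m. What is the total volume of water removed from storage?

ΔV ≈ 1.46 × 10^6 m³

A = 130 ha = 1.3 × 10^6 m²
Unconfined: ΔV_u = Sy × A × Δh_u = 0.22 × 1.3 × 10^6 × 5.1 = 1.459 × 10^6 m³
Confined: ΔV_c = S × A × Δh_c = 3.2 × 10^-5 × 1.3 × 10^6 × 11 = 457.6 m³
Total ΔV = 1.459 × 10^6 + 457.6 = 1.459 × 10^6 m³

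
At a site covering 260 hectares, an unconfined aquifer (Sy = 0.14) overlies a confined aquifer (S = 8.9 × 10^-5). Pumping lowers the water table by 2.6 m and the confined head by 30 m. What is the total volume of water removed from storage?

A = 260 hectares = 2.6 × 10^6 m²
Unconfined: ΔV_u = Sy × A × Δh_u = 0.14 × 2.6 × 10^6 × 2.6 = 9.464 × 10^5 m³
Confined: ΔV_c = S × A × Δh_c = 8.9 × 10^-5 × 2.6 × 10^6 × 30 = 6942 m³
Total ΔV = 9.464 × 10^5 + 6942 = 9.533 × 10^5 m³

ΔV ≈ 9.53 × 10^5 m³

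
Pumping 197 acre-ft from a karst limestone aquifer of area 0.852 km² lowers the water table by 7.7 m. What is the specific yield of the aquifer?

Sy ≈ 0.037

A = 0.852 km² = 8.52 × 10^5 m²
ΔV = 197 acre-ft = 2.43 × 10^5 m³
Sy = ΔV / (A × Δh) = 2.43 × 10^5 m³ / (8.52 × 10^5 m² × 7.7 m) = 0.03704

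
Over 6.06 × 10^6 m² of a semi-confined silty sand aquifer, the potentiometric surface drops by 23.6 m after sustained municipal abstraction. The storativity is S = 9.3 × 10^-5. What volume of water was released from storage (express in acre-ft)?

ΔV ≈ 10.8 acre-ft

ΔV = S × A × Δh = 9.3 × 10^-5 × 6.06 × 10^6 m² × 23.6 m = 13300 m³
ΔV = 13300 m³ = 10.78 acre-ft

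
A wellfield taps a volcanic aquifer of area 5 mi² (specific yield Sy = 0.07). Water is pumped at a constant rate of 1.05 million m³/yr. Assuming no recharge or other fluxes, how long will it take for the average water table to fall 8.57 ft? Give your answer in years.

t ≈ 2.26 years

A = 5 mi² = 1.295 × 10^7 m²
Δh = 8.57 ft = 2.612 m
ΔV = Sy × A × Δh = 0.07 × 1.295 × 10^7 × 2.612 = 2.368 × 10^6 m³
Q = 1.05 million m³/yr = 2877 m³/d
t = ΔV / Q = 2.368 × 10^6 m³ / 2877 m³/d = 823.1 d
t = 823.1 d ≈ 2.255 years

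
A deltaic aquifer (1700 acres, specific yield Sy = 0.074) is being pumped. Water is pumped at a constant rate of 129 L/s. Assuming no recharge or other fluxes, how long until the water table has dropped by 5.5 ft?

t ≈ 76.6 days

A = 1700 acres = 6.88 × 10^6 m²
Δh = 5.5 ft = 1.676 m
ΔV = Sy × A × Δh = 0.074 × 6.88 × 10^6 × 1.676 = 8.534 × 10^5 m³
Q = 129 L/s = 11150 m³/d
t = ΔV / Q = 8.534 × 10^5 m³ / 11150 m³/d = 76.57 d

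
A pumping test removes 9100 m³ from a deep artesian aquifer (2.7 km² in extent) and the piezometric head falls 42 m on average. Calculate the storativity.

A = 2.7 km² = 2.7 × 10^6 m²
S = ΔV / (A × Δh) = 9100 m³ / (2.7 × 10^6 m² × 42 m) = 8.025 × 10^-5

S ≈ 8 × 10^-5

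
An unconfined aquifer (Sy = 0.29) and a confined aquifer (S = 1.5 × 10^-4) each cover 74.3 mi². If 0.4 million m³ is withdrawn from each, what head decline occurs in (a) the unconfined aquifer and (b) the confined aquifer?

A = 74.3 mi² = 1.924 × 10^8 m²
ΔV = 0.4 million m³ = 4 × 10^5 m³
Unconfined: Δh_u = ΔV/(Sy·A) = 4 × 10^5/(0.29 × 1.924 × 10^8) = 0.007168 m
Confined: Δh_c = ΔV/(S·A) = 4 × 10^5/(1.5 × 10^-4 × 1.924 × 10^8) = 13.86 m

Δh_u ≈ 0.00717 m; Δh_c ≈ 13.9 m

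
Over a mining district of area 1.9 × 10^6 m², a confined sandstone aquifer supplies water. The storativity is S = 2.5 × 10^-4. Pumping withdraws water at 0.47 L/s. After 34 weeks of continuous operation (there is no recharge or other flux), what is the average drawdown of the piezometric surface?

Q = 0.47 L/s = 40.61 m³/d
t = 34 weeks = 238 d
ΔV = Q × t = 40.61 m³/d × 238 d = 9665 m³
Δh = ΔV / (S × A) = 9665 / (2.5 × 10^-4 × 1.9 × 10^6) = 20.35 m

Δh ≈ 20.3 m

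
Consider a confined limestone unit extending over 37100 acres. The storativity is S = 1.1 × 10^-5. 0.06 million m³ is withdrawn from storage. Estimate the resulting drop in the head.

Δh ≈ 36.3 m

A = 37100 acres = 1.501 × 10^8 m²
ΔV = 0.06 million m³ = 60000 m³
Δh = ΔV / (S × A) = 60000 m³ / (1.1 × 10^-5 × 1.501 × 10^8 m²) = 36.33 m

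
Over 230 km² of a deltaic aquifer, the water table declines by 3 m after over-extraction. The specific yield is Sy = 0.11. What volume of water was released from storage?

A = 230 km² = 2.3 × 10^8 m²
ΔV = Sy × A × Δh = 0.11 × 2.3 × 10^8 m² × 3 m = 7.59 × 10^7 m³

ΔV ≈ 7.59 × 10^7 m³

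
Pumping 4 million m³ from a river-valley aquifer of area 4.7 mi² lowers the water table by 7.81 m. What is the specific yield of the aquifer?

A = 4.7 mi² = 1.217 × 10^7 m²
ΔV = 4 million m³ = 4 × 10^6 m³
Sy = ΔV / (A × Δh) = 4 × 10^6 m³ / (1.217 × 10^7 m² × 7.81 m) = 0.04207

Sy ≈ 0.042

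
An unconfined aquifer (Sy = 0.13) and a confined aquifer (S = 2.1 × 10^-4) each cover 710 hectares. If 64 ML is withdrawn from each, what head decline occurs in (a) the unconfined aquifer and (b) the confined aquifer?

Δh_u ≈ 0.0693 m; Δh_c ≈ 42.9 m

A = 710 hectares = 7.1 × 10^6 m²
ΔV = 64 ML = 64000 m³
Unconfined: Δh_u = ΔV/(Sy·A) = 64000/(0.13 × 7.1 × 10^6) = 0.06934 m
Confined: Δh_c = ΔV/(S·A) = 64000/(2.1 × 10^-4 × 7.1 × 10^6) = 42.92 m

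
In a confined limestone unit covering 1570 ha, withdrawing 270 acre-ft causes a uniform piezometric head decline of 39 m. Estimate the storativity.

S ≈ 5.4 × 10^-4

A = 1570 ha = 1.57 × 10^7 m²
ΔV = 270 acre-ft = 3.33 × 10^5 m³
S = ΔV / (A × Δh) = 3.33 × 10^5 m³ / (1.57 × 10^7 m² × 39 m) = 5.439 × 10^-4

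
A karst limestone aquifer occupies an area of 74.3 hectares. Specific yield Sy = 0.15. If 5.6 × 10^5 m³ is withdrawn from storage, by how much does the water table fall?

Δh ≈ 5.02 m

A = 74.3 hectares = 7.43 × 10^5 m²
Δh = ΔV / (Sy × A) = 5.6 × 10^5 m³ / (0.15 × 7.43 × 10^5 m²) = 5.025 m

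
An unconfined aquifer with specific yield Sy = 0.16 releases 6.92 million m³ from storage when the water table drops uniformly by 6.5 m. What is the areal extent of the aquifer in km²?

A ≈ 6.65 km²

ΔV = 6.92 million m³ = 6.92 × 10^6 m³
A = ΔV / (Sy × Δh) = 6.92 × 10^6 / (0.16 × 6.5) = 6.654 × 10^6 m²
A = 6.654 × 10^6 m² = 6.654 km²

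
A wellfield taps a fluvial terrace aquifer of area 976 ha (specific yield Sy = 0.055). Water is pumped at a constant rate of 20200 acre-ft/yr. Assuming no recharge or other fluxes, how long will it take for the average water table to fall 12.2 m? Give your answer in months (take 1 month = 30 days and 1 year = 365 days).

A = 976 ha = 9.76 × 10^6 m²
ΔV = Sy × A × Δh = 0.055 × 9.76 × 10^6 × 12.2 = 6.549 × 10^6 m³
Q = 20200 acre-ft/yr = 68260 m³/d
t = ΔV / Q = 6.549 × 10^6 m³ / 68260 m³/d = 95.94 d
t = 95.94 d ≈ 3.198 months

t ≈ 3.2 months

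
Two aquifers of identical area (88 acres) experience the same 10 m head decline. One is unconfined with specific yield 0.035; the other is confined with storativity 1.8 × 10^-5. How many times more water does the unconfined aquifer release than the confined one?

A = 88 acres = 3.561 × 10^5 m²
Unconfined: ΔV_u = Sy × A × Δh = 0.035 × 3.561 × 10^5 × 10 = 1.246 × 10^5 m³
Confined: ΔV_c = S × A × Δh = 1.8 × 10^-5 × 3.561 × 10^5 × 10 = 64.1 m³
Ratio = ΔV_u / ΔV_c = Sy / S = 0.035 / 1.8 × 10^-5 = 1944

ΔV_u / ΔV_c ≈ 1940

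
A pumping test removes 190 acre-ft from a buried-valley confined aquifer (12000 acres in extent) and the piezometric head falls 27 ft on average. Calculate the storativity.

S ≈ 5.9 × 10^-4

A = 12000 acres = 4.856 × 10^7 m²
Δh = 27 ft = 8.23 m
ΔV = 190 acre-ft = 2.344 × 10^5 m³
S = ΔV / (A × Δh) = 2.344 × 10^5 m³ / (4.856 × 10^7 m² × 8.23 m) = 5.864 × 10^-4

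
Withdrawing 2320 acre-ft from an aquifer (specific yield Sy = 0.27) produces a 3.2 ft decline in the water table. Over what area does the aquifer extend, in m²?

Δh = 3.2 ft = 0.9754 m
ΔV = 2320 acre-ft = 2.862 × 10^6 m³
A = ΔV / (Sy × Δh) = 2.862 × 10^6 / (0.27 × 0.9754) = 1.087 × 10^7 m²

A ≈ 1.09 × 10^7 m²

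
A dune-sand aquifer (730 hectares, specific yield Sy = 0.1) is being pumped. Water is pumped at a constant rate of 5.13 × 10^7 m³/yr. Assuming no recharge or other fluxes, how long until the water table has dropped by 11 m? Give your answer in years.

A = 730 hectares = 7.3 × 10^6 m²
ΔV = Sy × A × Δh = 0.1 × 7.3 × 10^6 × 11 = 8.03 × 10^6 m³
Q = 5.13 × 10^7 m³/yr = 1.405 × 10^5 m³/d
t = ΔV / Q = 8.03 × 10^6 m³ / 1.405 × 10^5 m³/d = 57.13 d
t = 57.13 d ≈ 0.1565 years

t ≈ 0.157 years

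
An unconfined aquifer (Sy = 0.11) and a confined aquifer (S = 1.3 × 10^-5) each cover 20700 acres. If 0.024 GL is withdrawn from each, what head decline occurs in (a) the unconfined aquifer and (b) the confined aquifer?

Δh_u ≈ 0.0026 m; Δh_c ≈ 22 m

A = 20700 acres = 8.377 × 10^7 m²
ΔV = 0.024 GL = 24000 m³
Unconfined: Δh_u = ΔV/(Sy·A) = 24000/(0.11 × 8.377 × 10^7) = 0.002605 m
Confined: Δh_c = ΔV/(S·A) = 24000/(1.3 × 10^-5 × 8.377 × 10^7) = 22.04 m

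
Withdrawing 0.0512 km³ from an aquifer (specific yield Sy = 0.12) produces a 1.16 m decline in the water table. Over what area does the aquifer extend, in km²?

A ≈ 368 km²

ΔV = 0.0512 km³ = 5.12 × 10^7 m³
A = ΔV / (Sy × Δh) = 5.12 × 10^7 / (0.12 × 1.16) = 3.678 × 10^8 m²
A = 3.678 × 10^8 m² = 367.8 km²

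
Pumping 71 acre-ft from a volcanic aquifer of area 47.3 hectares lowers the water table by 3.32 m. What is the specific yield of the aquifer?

A = 47.3 hectares = 4.73 × 10^5 m²
ΔV = 71 acre-ft = 87580 m³
Sy = ΔV / (A × Δh) = 87580 m³ / (4.73 × 10^5 m² × 3.32 m) = 0.05577

Sy ≈ 0.056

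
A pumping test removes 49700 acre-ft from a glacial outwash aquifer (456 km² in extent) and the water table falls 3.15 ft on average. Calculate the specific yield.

Sy ≈ 0.14

A = 456 km² = 4.56 × 10^8 m²
Δh = 3.15 ft = 0.9601 m
ΔV = 49700 acre-ft = 6.13 × 10^7 m³
Sy = ΔV / (A × Δh) = 6.13 × 10^7 m³ / (4.56 × 10^8 m² × 0.9601 m) = 0.14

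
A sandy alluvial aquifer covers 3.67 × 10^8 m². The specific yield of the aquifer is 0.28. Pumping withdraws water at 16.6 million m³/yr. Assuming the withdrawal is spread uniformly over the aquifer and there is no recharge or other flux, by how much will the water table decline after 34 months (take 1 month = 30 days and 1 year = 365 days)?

Δh ≈ 0.451 m

Q = 16.6 million m³/yr = 45480 m³/d
t = 34 months = 1020 d
ΔV = Q × t = 45480 m³/d × 1020 d = 4.639 × 10^7 m³
Δh = ΔV / (Sy × A) = 4.639 × 10^7 / (0.28 × 3.67 × 10^8) = 0.4514 m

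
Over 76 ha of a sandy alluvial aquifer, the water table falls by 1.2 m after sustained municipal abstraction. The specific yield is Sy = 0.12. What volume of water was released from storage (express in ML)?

A = 76 ha = 7.6 × 10^5 m²
ΔV = Sy × A × Δh = 0.12 × 7.6 × 10^5 m² × 1.2 m = 1.094 × 10^5 m³
ΔV = 1.094 × 10^5 m³ = 109.4 ML

ΔV ≈ 109 ML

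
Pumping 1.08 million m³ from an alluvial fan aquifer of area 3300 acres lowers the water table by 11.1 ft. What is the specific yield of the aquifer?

Sy ≈ 0.024

A = 3300 acres = 1.335 × 10^7 m²
Δh = 11.1 ft = 3.383 m
ΔV = 1.08 million m³ = 1.08 × 10^6 m³
Sy = ΔV / (A × Δh) = 1.08 × 10^6 m³ / (1.335 × 10^7 m² × 3.383 m) = 0.0239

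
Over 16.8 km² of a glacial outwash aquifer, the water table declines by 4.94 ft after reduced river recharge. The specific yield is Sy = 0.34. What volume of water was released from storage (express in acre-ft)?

A = 16.8 km² = 1.68 × 10^7 m²
Δh = 4.94 ft = 1.506 m
ΔV = Sy × A × Δh = 0.34 × 1.68 × 10^7 m² × 1.506 m = 8.601 × 10^6 m³
ΔV = 8.601 × 10^6 m³ = 6973 acre-ft

ΔV ≈ 6970 acre-ft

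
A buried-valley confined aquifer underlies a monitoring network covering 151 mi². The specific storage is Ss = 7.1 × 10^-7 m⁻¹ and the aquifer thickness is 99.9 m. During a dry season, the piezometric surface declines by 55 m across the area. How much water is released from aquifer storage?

S = Ss × b = 7.1 × 10^-7 m⁻¹ × 99.9 m = 7.093 × 10^-5
A = 151 mi² = 3.911 × 10^8 m²
ΔV = S × A × Δh = 7.093 × 10^-5 × 3.911 × 10^8 m² × 55 m = 1.526 × 10^6 m³

ΔV ≈ 1.53 × 10^6 m³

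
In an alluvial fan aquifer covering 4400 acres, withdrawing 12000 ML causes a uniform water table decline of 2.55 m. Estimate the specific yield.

A = 4400 acres = 1.781 × 10^7 m²
ΔV = 12000 ML = 1.2 × 10^7 m³
Sy = ΔV / (A × Δh) = 1.2 × 10^7 m³ / (1.781 × 10^7 m² × 2.55 m) = 0.2643

Sy ≈ 0.26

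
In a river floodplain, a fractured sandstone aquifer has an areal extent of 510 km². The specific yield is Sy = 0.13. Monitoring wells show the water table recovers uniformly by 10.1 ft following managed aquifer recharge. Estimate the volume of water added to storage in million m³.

A = 510 km² = 5.1 × 10^8 m²
Δh = 10.1 ft = 3.078 m
ΔV = Sy × A × Δh = 0.13 × 5.1 × 10^8 m² × 3.078 m = 2.041 × 10^8 m³
ΔV = 2.041 × 10^8 m³ = 204.1 million m³

ΔV ≈ 204 million m³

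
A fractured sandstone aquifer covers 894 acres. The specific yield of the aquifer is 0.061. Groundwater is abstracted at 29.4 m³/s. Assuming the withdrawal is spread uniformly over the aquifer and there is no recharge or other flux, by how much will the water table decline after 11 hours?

A = 894 acres = 3.618 × 10^6 m²
Q = 29.4 m³/s = 2.54 × 10^6 m³/d
t = 11 hours = 0.4583 d
ΔV = Q × t = 2.54 × 10^6 m³/d × 0.4583 d = 1.164 × 10^6 m³
Δh = ΔV / (Sy × A) = 1.164 × 10^6 / (0.061 × 3.618 × 10^6) = 5.275 m

Δh ≈ 5.28 m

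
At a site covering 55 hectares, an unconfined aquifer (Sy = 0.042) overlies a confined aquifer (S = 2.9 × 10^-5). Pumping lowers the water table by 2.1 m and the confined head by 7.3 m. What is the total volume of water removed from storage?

A = 55 hectares = 5.5 × 10^5 m²
Unconfined: ΔV_u = Sy × A × Δh_u = 0.042 × 5.5 × 10^5 × 2.1 = 48510 m³
Confined: ΔV_c = S × A × Δh_c = 2.9 × 10^-5 × 5.5 × 10^5 × 7.3 = 116.4 m³
Total ΔV = 48510 + 116.4 = 48630 m³

ΔV ≈ 48600 m³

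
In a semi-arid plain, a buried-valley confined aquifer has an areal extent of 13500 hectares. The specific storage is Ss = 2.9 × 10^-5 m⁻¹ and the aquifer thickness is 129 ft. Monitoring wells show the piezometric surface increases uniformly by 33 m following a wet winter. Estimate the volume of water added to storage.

b = 129 ft = 39.32 m
S = Ss × b = 2.9 × 10^-5 m⁻¹ × 39.32 m = 1.14 × 10^-3
A = 13500 hectares = 1.35 × 10^8 m²
ΔV = S × A × Δh = 0.00114 × 1.35 × 10^8 m² × 33 m = 5.08 × 10^6 m³

ΔV ≈ 5.08 × 10^6 m³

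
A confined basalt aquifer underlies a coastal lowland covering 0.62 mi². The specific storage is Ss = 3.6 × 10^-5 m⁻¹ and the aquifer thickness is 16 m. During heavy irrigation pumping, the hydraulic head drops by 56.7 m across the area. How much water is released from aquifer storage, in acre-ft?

ΔV ≈ 42.5 acre-ft

S = Ss × b = 3.6 × 10^-5 m⁻¹ × 16 m = 5.76 × 10^-4
A = 0.62 mi² = 1.606 × 10^6 m²
ΔV = S × A × Δh = 5.76 × 10^-4 × 1.606 × 10^6 m² × 56.7 m = 52440 m³
ΔV = 52440 m³ = 42.52 acre-ft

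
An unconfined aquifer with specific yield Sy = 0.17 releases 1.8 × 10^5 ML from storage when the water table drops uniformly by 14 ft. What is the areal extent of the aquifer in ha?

Δh = 14 ft = 4.267 m
ΔV = 1.8 × 10^5 ML = 1.8 × 10^8 m³
A = ΔV / (Sy × Δh) = 1.8 × 10^8 / (0.17 × 4.267) = 2.481 × 10^8 m²
A = 2.481 × 10^8 m² = 24810 ha

A ≈ 24800 ha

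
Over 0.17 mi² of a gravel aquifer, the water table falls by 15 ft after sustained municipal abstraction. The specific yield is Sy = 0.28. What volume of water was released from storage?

ΔV ≈ 5.64 × 10^5 m³

A = 0.17 mi² = 4.403 × 10^5 m²
Δh = 15 ft = 4.572 m
ΔV = Sy × A × Δh = 0.28 × 4.403 × 10^5 m² × 4.572 m = 5.637 × 10^5 m³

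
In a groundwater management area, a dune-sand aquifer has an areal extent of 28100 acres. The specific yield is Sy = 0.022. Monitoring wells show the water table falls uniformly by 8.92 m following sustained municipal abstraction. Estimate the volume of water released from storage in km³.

ΔV ≈ 0.0223 km³

A = 28100 acres = 1.137 × 10^8 m²
ΔV = Sy × A × Δh = 0.022 × 1.137 × 10^8 m² × 8.92 m = 2.232 × 10^7 m³
ΔV = 2.232 × 10^7 m³ = 0.02232 km³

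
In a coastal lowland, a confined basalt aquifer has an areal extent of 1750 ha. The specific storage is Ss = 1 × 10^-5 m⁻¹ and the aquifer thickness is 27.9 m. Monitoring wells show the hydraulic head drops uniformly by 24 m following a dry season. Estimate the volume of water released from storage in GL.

S = Ss × b = 1 × 10^-5 m⁻¹ × 27.9 m = 2.79 × 10^-4
A = 1750 ha = 1.75 × 10^7 m²
ΔV = S × A × Δh = 2.79 × 10^-4 × 1.75 × 10^7 m² × 24 m = 1.172 × 10^5 m³
ΔV = 1.172 × 10^5 m³ = 0.1172 GL

ΔV ≈ 0.117 GL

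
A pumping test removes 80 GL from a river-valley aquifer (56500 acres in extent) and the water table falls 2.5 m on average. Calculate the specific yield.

A = 56500 acres = 2.286 × 10^8 m²
ΔV = 80 GL = 8 × 10^7 m³
Sy = ΔV / (A × Δh) = 8 × 10^7 m³ / (2.286 × 10^8 m² × 2.5 m) = 0.14

Sy ≈ 0.14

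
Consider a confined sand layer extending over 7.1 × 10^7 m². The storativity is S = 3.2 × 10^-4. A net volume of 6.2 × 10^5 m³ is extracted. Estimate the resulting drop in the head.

Δh ≈ 27.3 m

Δh = ΔV / (S × A) = 6.2 × 10^5 m³ / (3.2 × 10^-4 × 7.1 × 10^7 m²) = 27.29 m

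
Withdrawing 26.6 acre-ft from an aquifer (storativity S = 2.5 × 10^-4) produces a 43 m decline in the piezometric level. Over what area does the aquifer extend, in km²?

ΔV = 26.6 acre-ft = 32810 m³
A = ΔV / (S × Δh) = 32810 / (2.5 × 10^-4 × 43) = 3.052 × 10^6 m²
A = 3.052 × 10^6 m² = 3.052 km²

A ≈ 3.05 km²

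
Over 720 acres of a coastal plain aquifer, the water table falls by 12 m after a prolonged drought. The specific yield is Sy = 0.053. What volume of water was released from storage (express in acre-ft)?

ΔV ≈ 1500 acre-ft

A = 720 acres = 2.914 × 10^6 m²
ΔV = Sy × A × Δh = 0.053 × 2.914 × 10^6 m² × 12 m = 1.853 × 10^6 m³
ΔV = 1.853 × 10^6 m³ = 1502 acre-ft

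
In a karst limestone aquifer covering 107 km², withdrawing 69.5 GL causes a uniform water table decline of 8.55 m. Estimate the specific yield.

Sy ≈ 0.076

A = 107 km² = 1.07 × 10^8 m²
ΔV = 69.5 GL = 6.95 × 10^7 m³
Sy = ΔV / (A × Δh) = 6.95 × 10^7 m³ / (1.07 × 10^8 m² × 8.55 m) = 0.07597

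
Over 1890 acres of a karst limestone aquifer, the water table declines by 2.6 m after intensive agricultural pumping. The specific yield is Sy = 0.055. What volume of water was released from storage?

ΔV ≈ 1.09 × 10^6 m³

A = 1890 acres = 7.649 × 10^6 m²
ΔV = Sy × A × Δh = 0.055 × 7.649 × 10^6 m² × 2.6 m = 1.094 × 10^6 m³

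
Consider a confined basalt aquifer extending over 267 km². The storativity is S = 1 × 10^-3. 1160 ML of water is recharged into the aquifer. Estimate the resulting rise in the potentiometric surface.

A = 267 km² = 2.67 × 10^8 m²
ΔV = 1160 ML = 1.16 × 10^6 m³
Δh = ΔV / (S × A) = 1.16 × 10^6 m³ / (0.001 × 2.67 × 10^8 m²) = 4.345 m

Δh ≈ 4.34 m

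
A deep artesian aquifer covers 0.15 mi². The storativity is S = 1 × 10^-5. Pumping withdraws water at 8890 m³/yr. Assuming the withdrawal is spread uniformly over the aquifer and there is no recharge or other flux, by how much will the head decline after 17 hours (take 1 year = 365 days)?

A = 0.15 mi² = 3.885 × 10^5 m²
Q = 8890 m³/yr = 24.36 m³/d
t = 17 hours = 0.7083 d
ΔV = Q × t = 24.36 m³/d × 0.7083 d = 17.25 m³
Δh = ΔV / (S × A) = 17.25 / (1 × 10^-5 × 3.885 × 10^5) = 4.441 m

Δh ≈ 4.44 m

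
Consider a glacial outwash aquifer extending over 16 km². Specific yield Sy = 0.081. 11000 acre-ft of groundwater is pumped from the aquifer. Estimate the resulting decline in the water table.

Δh ≈ 10.5 m

A = 16 km² = 1.6 × 10^7 m²
ΔV = 11000 acre-ft = 1.357 × 10^7 m³
Δh = ΔV / (Sy × A) = 1.357 × 10^7 m³ / (0.081 × 1.6 × 10^7 m²) = 10.47 m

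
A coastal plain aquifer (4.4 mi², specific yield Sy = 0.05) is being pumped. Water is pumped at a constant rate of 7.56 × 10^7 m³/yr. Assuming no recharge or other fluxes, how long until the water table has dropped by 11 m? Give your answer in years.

t ≈ 0.0829 years

A = 4.4 mi² = 1.14 × 10^7 m²
ΔV = Sy × A × Δh = 0.05 × 1.14 × 10^7 × 11 = 6.268 × 10^6 m³
Q = 7.56 × 10^7 m³/yr = 2.071 × 10^5 m³/d
t = ΔV / Q = 6.268 × 10^6 m³ / 2.071 × 10^5 m³/d = 30.26 d
t = 30.26 d ≈ 0.08291 years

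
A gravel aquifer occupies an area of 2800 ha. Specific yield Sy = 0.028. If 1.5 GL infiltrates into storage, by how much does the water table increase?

Δh ≈ 1.91 m

A = 2800 ha = 2.8 × 10^7 m²
ΔV = 1.5 GL = 1.5 × 10^6 m³
Δh = ΔV / (Sy × A) = 1.5 × 10^6 m³ / (0.028 × 2.8 × 10^7 m²) = 1.913 m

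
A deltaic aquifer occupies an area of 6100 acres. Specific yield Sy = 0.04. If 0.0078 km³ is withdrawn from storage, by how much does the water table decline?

Δh ≈ 7.9 m

A = 6100 acres = 2.469 × 10^7 m²
ΔV = 0.0078 km³ = 7.8 × 10^6 m³
Δh = ΔV / (Sy × A) = 7.8 × 10^6 m³ / (0.04 × 2.469 × 10^7 m²) = 7.899 m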